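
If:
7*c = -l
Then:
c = -l/7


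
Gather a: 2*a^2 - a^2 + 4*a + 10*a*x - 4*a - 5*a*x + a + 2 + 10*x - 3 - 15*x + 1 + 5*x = a^2 + a*(5*x + 1)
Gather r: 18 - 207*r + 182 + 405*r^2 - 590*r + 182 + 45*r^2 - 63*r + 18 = 450*r^2 - 860*r + 400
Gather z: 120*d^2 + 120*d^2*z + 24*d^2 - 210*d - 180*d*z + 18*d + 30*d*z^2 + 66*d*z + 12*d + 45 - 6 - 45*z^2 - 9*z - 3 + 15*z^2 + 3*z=144*d^2 - 180*d + z^2*(30*d - 30) + z*(120*d^2 - 114*d - 6) + 36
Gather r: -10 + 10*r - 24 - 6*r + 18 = 4*r - 16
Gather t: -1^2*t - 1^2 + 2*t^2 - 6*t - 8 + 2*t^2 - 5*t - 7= 4*t^2 - 12*t - 16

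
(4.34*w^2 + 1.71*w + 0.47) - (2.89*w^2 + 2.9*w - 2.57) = 1.45*w^2 - 1.19*w + 3.04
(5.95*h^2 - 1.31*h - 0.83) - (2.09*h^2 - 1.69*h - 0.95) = 3.86*h^2 + 0.38*h + 0.12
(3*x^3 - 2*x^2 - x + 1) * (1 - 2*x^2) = -6*x^5 + 4*x^4 + 5*x^3 - 4*x^2 - x + 1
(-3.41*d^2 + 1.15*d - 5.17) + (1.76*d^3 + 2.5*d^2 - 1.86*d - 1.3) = 1.76*d^3 - 0.91*d^2 - 0.71*d - 6.47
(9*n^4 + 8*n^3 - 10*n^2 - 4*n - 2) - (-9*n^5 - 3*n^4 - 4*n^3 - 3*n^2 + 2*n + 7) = 9*n^5 + 12*n^4 + 12*n^3 - 7*n^2 - 6*n - 9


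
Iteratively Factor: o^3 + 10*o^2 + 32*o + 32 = (o + 4)*(o^2 + 6*o + 8) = (o + 2)*(o + 4)*(o + 4)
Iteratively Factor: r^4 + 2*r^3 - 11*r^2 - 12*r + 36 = (r + 3)*(r^3 - r^2 - 8*r + 12) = (r + 3)^2*(r^2 - 4*r + 4) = (r - 2)*(r + 3)^2*(r - 2)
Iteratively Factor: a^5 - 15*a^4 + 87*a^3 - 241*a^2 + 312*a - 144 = (a - 4)*(a^4 - 11*a^3 + 43*a^2 - 69*a + 36) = (a - 4)^2*(a^3 - 7*a^2 + 15*a - 9) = (a - 4)^2*(a - 3)*(a^2 - 4*a + 3) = (a - 4)^2*(a - 3)*(a - 1)*(a - 3)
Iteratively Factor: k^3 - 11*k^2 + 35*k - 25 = (k - 5)*(k^2 - 6*k + 5) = (k - 5)^2*(k - 1)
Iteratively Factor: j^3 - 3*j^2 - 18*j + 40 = (j + 4)*(j^2 - 7*j + 10) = (j - 2)*(j + 4)*(j - 5)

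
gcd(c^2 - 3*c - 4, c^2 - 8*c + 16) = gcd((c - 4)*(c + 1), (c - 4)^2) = c - 4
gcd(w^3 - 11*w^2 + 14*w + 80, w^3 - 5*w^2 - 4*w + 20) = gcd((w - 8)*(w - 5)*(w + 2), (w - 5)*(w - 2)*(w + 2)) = w^2 - 3*w - 10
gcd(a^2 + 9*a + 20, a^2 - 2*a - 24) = a + 4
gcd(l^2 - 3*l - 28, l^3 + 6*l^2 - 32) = l + 4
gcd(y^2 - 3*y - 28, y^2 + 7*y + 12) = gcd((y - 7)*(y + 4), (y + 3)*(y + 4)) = y + 4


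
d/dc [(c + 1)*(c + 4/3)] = 2*c + 7/3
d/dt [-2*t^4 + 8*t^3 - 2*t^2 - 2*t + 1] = -8*t^3 + 24*t^2 - 4*t - 2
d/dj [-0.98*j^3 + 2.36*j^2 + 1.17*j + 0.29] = -2.94*j^2 + 4.72*j + 1.17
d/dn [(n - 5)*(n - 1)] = 2*n - 6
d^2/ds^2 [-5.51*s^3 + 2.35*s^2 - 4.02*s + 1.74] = 4.7 - 33.06*s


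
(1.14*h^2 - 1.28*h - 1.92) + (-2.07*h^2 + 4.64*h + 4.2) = -0.93*h^2 + 3.36*h + 2.28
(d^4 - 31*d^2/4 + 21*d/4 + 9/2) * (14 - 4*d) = -4*d^5 + 14*d^4 + 31*d^3 - 259*d^2/2 + 111*d/2 + 63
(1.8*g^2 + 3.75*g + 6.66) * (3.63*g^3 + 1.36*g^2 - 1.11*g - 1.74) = 6.534*g^5 + 16.0605*g^4 + 27.2778*g^3 + 1.7631*g^2 - 13.9176*g - 11.5884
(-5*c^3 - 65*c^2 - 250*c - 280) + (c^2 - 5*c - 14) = -5*c^3 - 64*c^2 - 255*c - 294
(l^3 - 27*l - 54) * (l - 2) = l^4 - 2*l^3 - 27*l^2 + 108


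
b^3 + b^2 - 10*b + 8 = (b - 2)*(b - 1)*(b + 4)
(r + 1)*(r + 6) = r^2 + 7*r + 6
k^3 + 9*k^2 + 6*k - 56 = (k - 2)*(k + 4)*(k + 7)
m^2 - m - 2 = (m - 2)*(m + 1)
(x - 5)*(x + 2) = x^2 - 3*x - 10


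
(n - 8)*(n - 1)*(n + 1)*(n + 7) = n^4 - n^3 - 57*n^2 + n + 56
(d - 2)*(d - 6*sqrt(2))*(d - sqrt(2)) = d^3 - 7*sqrt(2)*d^2 - 2*d^2 + 12*d + 14*sqrt(2)*d - 24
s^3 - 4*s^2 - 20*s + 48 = (s - 6)*(s - 2)*(s + 4)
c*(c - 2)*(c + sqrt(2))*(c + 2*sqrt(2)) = c^4 - 2*c^3 + 3*sqrt(2)*c^3 - 6*sqrt(2)*c^2 + 4*c^2 - 8*c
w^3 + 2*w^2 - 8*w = w*(w - 2)*(w + 4)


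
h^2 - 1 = (h - 1)*(h + 1)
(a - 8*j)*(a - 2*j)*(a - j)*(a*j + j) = a^4*j - 11*a^3*j^2 + a^3*j + 26*a^2*j^3 - 11*a^2*j^2 - 16*a*j^4 + 26*a*j^3 - 16*j^4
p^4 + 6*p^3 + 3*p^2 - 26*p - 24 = (p - 2)*(p + 1)*(p + 3)*(p + 4)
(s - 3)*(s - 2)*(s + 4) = s^3 - s^2 - 14*s + 24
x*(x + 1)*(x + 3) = x^3 + 4*x^2 + 3*x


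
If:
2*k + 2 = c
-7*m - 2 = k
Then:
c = -14*m - 2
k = -7*m - 2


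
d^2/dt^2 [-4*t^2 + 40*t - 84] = -8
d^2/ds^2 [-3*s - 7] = 0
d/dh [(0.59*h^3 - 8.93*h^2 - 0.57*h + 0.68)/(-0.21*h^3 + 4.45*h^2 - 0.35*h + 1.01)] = (0.750200000000001*h^4 - 0.652400000000014*h^3 + 7.8781*h^2 - 24.0906*h - 0.3377)/(0.0441*h^6 - 1.869*h^5 + 19.9495*h^4 - 3.5392*h^3 + 9.1115*h^2 - 0.707*h + 1.0201)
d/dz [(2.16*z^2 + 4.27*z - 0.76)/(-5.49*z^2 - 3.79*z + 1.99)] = (15.2559*z^2 + 0.251999999999999*z + 5.6169)/(30.1401*z^4 + 41.6142*z^3 - 7.4861*z^2 - 15.0842*z + 3.9601)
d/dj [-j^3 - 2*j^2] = j*(-3*j - 4)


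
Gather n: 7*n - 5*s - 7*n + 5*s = 0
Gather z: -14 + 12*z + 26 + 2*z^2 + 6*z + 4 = 2*z^2 + 18*z + 16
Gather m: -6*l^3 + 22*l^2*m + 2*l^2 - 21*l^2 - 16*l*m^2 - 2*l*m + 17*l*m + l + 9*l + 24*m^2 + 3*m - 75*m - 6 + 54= -6*l^3 - 19*l^2 + 10*l + m^2*(24 - 16*l) + m*(22*l^2 + 15*l - 72) + 48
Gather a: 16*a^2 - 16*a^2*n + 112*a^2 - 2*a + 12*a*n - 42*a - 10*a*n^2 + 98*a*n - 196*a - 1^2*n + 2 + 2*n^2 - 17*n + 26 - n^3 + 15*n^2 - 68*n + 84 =a^2*(128 - 16*n) + a*(-10*n^2 + 110*n - 240) - n^3 + 17*n^2 - 86*n + 112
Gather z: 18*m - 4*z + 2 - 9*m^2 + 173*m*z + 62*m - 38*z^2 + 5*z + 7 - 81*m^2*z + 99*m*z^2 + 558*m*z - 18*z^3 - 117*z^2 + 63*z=-9*m^2 + 80*m - 18*z^3 + z^2*(99*m - 155) + z*(-81*m^2 + 731*m + 64) + 9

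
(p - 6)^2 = p^2 - 12*p + 36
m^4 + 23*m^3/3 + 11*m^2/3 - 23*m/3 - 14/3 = (m - 1)*(m + 2/3)*(m + 1)*(m + 7)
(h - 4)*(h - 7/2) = h^2 - 15*h/2 + 14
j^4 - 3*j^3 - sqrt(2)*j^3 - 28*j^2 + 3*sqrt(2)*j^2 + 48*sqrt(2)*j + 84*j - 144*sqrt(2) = (j - 3)*(j - 3*sqrt(2))*(j - 2*sqrt(2))*(j + 4*sqrt(2))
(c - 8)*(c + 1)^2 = c^3 - 6*c^2 - 15*c - 8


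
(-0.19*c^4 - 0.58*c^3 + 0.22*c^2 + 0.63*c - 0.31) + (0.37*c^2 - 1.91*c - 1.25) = -0.19*c^4 - 0.58*c^3 + 0.59*c^2 - 1.28*c - 1.56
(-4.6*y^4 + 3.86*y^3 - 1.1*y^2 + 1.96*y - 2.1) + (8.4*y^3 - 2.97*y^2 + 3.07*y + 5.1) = -4.6*y^4 + 12.26*y^3 - 4.07*y^2 + 5.03*y + 3.0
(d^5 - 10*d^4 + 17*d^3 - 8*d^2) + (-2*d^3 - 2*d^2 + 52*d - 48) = d^5 - 10*d^4 + 15*d^3 - 10*d^2 + 52*d - 48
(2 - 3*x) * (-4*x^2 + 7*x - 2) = 12*x^3 - 29*x^2 + 20*x - 4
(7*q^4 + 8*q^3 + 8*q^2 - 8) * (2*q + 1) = 14*q^5 + 23*q^4 + 24*q^3 + 8*q^2 - 16*q - 8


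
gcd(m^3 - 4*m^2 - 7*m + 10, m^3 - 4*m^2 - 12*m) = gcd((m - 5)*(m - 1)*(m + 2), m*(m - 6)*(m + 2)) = m + 2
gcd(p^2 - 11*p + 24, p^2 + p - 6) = 1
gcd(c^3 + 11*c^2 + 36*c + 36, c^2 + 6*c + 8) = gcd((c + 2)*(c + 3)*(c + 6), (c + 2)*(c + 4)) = c + 2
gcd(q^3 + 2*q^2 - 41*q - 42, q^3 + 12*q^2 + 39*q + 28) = q^2 + 8*q + 7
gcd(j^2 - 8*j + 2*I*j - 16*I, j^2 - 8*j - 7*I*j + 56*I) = j - 8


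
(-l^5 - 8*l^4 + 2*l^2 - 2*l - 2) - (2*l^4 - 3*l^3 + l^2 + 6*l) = -l^5 - 10*l^4 + 3*l^3 + l^2 - 8*l - 2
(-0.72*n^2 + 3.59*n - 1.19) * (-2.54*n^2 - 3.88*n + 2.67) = 1.8288*n^4 - 6.325*n^3 - 12.829*n^2 + 14.2025*n - 3.1773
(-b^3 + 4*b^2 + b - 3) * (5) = -5*b^3 + 20*b^2 + 5*b - 15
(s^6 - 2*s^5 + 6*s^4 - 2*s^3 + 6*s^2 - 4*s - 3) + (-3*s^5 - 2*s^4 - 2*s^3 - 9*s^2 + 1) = s^6 - 5*s^5 + 4*s^4 - 4*s^3 - 3*s^2 - 4*s - 2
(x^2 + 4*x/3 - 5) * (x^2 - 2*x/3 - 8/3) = x^4 + 2*x^3/3 - 77*x^2/9 - 2*x/9 + 40/3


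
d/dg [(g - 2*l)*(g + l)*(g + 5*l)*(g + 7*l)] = 4*g^3 + 33*g^2*l + 42*g*l^2 - 59*l^3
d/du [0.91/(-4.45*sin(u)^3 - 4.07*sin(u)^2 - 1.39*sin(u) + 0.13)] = (12.1485*sin(u)^2 + 7.4074*sin(u) + 1.2649)*cos(u)/(4.45*sin(u)^3 + 4.07*sin(u)^2 + 1.39*sin(u) - 0.13)^2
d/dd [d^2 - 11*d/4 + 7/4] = 2*d - 11/4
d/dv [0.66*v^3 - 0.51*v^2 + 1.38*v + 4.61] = 1.98*v^2 - 1.02*v + 1.38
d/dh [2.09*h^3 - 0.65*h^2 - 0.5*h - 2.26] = 6.27*h^2 - 1.3*h - 0.5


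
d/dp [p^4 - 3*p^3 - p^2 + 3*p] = 4*p^3 - 9*p^2 - 2*p + 3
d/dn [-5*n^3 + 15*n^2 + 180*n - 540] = -15*n^2 + 30*n + 180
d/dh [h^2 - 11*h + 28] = 2*h - 11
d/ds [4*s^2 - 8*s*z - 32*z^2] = 8*s - 8*z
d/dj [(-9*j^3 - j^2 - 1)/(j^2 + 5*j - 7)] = (-9*j^4 - 90*j^3 + 184*j^2 + 16*j + 5)/(j^4 + 10*j^3 + 11*j^2 - 70*j + 49)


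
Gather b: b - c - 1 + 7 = b - c + 6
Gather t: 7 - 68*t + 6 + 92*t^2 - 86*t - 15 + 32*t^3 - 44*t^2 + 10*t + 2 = 32*t^3 + 48*t^2 - 144*t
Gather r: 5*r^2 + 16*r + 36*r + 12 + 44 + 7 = 5*r^2 + 52*r + 63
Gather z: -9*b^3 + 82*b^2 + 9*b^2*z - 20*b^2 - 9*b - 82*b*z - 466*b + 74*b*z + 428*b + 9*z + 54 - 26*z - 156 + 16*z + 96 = -9*b^3 + 62*b^2 - 47*b + z*(9*b^2 - 8*b - 1) - 6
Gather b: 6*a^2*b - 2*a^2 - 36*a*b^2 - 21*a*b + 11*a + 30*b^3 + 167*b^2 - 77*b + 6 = -2*a^2 + 11*a + 30*b^3 + b^2*(167 - 36*a) + b*(6*a^2 - 21*a - 77) + 6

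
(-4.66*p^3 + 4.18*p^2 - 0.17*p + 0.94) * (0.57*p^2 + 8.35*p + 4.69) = -2.6562*p^5 - 36.5284*p^4 + 12.9507*p^3 + 18.7205*p^2 + 7.0517*p + 4.4086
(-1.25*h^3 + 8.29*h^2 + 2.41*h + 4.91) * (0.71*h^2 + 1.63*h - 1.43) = -0.8875*h^5 + 3.8484*h^4 + 17.0113*h^3 - 4.4403*h^2 + 4.557*h - 7.0213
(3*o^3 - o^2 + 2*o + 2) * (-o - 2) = -3*o^4 - 5*o^3 - 6*o - 4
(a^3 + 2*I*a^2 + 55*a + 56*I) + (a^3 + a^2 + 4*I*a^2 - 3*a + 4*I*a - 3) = 2*a^3 + a^2 + 6*I*a^2 + 52*a + 4*I*a - 3 + 56*I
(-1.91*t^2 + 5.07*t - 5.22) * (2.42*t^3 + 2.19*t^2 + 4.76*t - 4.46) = -4.6222*t^5 + 8.0865*t^4 - 10.6207*t^3 + 21.22*t^2 - 47.4594*t + 23.2812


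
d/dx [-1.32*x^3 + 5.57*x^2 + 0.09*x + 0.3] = -3.96*x^2 + 11.14*x + 0.09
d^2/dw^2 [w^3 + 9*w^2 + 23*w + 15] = 6*w + 18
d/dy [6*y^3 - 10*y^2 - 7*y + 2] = 18*y^2 - 20*y - 7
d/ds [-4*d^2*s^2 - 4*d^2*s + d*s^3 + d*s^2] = d*(-8*d*s - 4*d + 3*s^2 + 2*s)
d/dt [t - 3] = 1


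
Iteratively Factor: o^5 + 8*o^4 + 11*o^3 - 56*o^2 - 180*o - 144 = (o + 3)*(o^4 + 5*o^3 - 4*o^2 - 44*o - 48) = (o + 2)*(o + 3)*(o^3 + 3*o^2 - 10*o - 24) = (o + 2)*(o + 3)*(o + 4)*(o^2 - o - 6) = (o - 3)*(o + 2)*(o + 3)*(o + 4)*(o + 2)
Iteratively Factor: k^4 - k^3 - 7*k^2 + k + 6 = (k - 3)*(k^3 + 2*k^2 - k - 2) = (k - 3)*(k - 1)*(k^2 + 3*k + 2) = (k - 3)*(k - 1)*(k + 1)*(k + 2)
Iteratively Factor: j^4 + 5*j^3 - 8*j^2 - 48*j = (j + 4)*(j^3 + j^2 - 12*j) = j*(j + 4)*(j^2 + j - 12) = j*(j + 4)^2*(j - 3)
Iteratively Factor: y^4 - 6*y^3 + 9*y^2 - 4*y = (y - 1)*(y^3 - 5*y^2 + 4*y) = y*(y - 1)*(y^2 - 5*y + 4) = y*(y - 1)^2*(y - 4)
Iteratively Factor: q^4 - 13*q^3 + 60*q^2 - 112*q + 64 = (q - 1)*(q^3 - 12*q^2 + 48*q - 64) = (q - 4)*(q - 1)*(q^2 - 8*q + 16) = (q - 4)^2*(q - 1)*(q - 4)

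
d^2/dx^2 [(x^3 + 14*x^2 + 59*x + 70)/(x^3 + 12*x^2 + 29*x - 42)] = 4*(x^3 + 24*x^2 + 138*x + 278)/(x^6 + 15*x^5 + 57*x^4 - 55*x^3 - 342*x^2 + 540*x - 216)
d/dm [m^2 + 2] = 2*m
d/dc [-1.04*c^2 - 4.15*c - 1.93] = -2.08*c - 4.15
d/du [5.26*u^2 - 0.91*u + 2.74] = 10.52*u - 0.91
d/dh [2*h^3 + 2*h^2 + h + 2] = 6*h^2 + 4*h + 1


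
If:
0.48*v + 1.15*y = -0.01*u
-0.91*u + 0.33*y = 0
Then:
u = 0.362637362637363*y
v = -2.40338827838828*y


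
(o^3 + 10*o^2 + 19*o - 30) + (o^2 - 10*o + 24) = o^3 + 11*o^2 + 9*o - 6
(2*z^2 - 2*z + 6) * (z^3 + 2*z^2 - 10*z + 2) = 2*z^5 + 2*z^4 - 18*z^3 + 36*z^2 - 64*z + 12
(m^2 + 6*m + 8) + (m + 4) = m^2 + 7*m + 12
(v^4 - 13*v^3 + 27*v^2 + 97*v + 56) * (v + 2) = v^5 - 11*v^4 + v^3 + 151*v^2 + 250*v + 112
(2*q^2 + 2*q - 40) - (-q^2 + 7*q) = 3*q^2 - 5*q - 40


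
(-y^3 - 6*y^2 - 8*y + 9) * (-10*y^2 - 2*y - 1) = 10*y^5 + 62*y^4 + 93*y^3 - 68*y^2 - 10*y - 9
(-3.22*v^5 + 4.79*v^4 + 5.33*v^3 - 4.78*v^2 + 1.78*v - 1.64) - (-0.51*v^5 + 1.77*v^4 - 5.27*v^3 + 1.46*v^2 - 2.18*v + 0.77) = -2.71*v^5 + 3.02*v^4 + 10.6*v^3 - 6.24*v^2 + 3.96*v - 2.41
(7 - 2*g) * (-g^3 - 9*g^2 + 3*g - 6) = 2*g^4 + 11*g^3 - 69*g^2 + 33*g - 42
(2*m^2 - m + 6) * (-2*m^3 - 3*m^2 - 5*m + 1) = -4*m^5 - 4*m^4 - 19*m^3 - 11*m^2 - 31*m + 6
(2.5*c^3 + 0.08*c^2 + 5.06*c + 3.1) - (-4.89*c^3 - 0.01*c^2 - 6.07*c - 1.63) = 7.39*c^3 + 0.09*c^2 + 11.13*c + 4.73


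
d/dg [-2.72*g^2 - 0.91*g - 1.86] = -5.44*g - 0.91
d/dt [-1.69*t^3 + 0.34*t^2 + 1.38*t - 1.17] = -5.07*t^2 + 0.68*t + 1.38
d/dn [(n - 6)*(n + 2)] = 2*n - 4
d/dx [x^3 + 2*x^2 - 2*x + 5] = 3*x^2 + 4*x - 2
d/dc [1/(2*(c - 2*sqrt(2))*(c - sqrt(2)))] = (-c + 3*sqrt(2)/2)/(c^4 - 6*sqrt(2)*c^3 + 26*c^2 - 24*sqrt(2)*c + 16)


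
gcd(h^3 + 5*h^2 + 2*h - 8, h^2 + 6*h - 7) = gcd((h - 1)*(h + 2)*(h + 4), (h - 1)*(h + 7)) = h - 1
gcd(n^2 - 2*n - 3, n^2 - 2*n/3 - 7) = n - 3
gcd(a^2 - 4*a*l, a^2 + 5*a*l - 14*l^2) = 1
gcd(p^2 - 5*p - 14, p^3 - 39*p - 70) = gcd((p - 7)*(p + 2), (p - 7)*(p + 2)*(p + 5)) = p^2 - 5*p - 14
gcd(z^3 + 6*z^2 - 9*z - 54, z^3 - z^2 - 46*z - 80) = 1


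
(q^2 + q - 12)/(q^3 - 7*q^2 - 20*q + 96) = 1/(q - 8)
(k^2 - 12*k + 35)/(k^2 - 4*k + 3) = (k^2 - 12*k + 35)/(k^2 - 4*k + 3)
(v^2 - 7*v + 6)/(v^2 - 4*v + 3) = (v - 6)/(v - 3)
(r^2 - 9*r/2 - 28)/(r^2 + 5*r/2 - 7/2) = (r - 8)/(r - 1)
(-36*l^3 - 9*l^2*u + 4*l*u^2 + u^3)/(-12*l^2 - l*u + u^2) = (-12*l^2 + l*u + u^2)/(-4*l + u)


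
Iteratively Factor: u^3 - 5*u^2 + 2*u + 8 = (u - 2)*(u^2 - 3*u - 4) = (u - 2)*(u + 1)*(u - 4)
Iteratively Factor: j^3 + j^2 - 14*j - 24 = (j + 2)*(j^2 - j - 12) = (j - 4)*(j + 2)*(j + 3)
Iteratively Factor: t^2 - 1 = (t - 1)*(t + 1)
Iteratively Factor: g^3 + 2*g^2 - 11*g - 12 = (g + 4)*(g^2 - 2*g - 3) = (g - 3)*(g + 4)*(g + 1)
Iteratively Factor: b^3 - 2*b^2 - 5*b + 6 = (b - 3)*(b^2 + b - 2) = (b - 3)*(b - 1)*(b + 2)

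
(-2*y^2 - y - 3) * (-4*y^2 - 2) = 8*y^4 + 4*y^3 + 16*y^2 + 2*y + 6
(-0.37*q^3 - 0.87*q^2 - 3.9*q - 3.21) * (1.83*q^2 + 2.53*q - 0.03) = -0.6771*q^5 - 2.5282*q^4 - 9.327*q^3 - 15.7152*q^2 - 8.0043*q + 0.0963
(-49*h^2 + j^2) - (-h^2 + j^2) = -48*h^2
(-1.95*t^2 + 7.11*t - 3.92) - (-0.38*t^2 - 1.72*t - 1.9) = -1.57*t^2 + 8.83*t - 2.02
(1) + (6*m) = 6*m + 1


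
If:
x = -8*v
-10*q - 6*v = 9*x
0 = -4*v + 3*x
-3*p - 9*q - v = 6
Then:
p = -2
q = 0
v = 0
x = 0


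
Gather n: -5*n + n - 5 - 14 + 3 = -4*n - 16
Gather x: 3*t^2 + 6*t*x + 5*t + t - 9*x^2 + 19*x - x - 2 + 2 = 3*t^2 + 6*t - 9*x^2 + x*(6*t + 18)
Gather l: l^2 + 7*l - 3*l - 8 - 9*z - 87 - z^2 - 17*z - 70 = l^2 + 4*l - z^2 - 26*z - 165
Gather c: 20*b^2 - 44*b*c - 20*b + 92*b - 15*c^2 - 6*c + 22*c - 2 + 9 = 20*b^2 + 72*b - 15*c^2 + c*(16 - 44*b) + 7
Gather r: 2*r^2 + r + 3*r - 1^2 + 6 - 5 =2*r^2 + 4*r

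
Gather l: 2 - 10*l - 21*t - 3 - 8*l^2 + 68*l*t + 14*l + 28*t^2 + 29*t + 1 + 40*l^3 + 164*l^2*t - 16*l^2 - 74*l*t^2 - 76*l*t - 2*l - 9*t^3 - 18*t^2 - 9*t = 40*l^3 + l^2*(164*t - 24) + l*(-74*t^2 - 8*t + 2) - 9*t^3 + 10*t^2 - t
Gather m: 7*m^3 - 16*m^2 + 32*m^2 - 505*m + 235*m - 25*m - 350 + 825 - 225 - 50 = 7*m^3 + 16*m^2 - 295*m + 200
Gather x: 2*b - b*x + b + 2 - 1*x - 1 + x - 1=-b*x + 3*b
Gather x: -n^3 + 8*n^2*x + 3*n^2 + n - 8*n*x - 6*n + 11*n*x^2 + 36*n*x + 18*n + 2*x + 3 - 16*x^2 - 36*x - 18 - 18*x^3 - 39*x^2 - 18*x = -n^3 + 3*n^2 + 13*n - 18*x^3 + x^2*(11*n - 55) + x*(8*n^2 + 28*n - 52) - 15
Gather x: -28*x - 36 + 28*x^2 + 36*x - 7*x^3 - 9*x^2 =-7*x^3 + 19*x^2 + 8*x - 36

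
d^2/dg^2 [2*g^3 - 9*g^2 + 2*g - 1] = 12*g - 18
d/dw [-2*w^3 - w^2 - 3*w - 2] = -6*w^2 - 2*w - 3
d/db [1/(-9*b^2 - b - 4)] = (18*b + 1)/(9*b^2 + b + 4)^2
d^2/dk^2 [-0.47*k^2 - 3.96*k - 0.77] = -0.940000000000000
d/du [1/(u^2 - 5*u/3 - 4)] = 3*(5 - 6*u)/(-3*u^2 + 5*u + 12)^2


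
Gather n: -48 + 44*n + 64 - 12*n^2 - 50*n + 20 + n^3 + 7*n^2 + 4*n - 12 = n^3 - 5*n^2 - 2*n + 24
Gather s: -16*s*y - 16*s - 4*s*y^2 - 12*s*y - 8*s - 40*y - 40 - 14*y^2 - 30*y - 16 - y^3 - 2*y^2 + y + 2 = s*(-4*y^2 - 28*y - 24) - y^3 - 16*y^2 - 69*y - 54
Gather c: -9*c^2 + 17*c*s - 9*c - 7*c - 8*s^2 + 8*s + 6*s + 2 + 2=-9*c^2 + c*(17*s - 16) - 8*s^2 + 14*s + 4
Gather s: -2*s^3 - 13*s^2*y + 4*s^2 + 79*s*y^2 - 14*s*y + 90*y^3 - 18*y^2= -2*s^3 + s^2*(4 - 13*y) + s*(79*y^2 - 14*y) + 90*y^3 - 18*y^2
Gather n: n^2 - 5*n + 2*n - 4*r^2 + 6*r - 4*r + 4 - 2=n^2 - 3*n - 4*r^2 + 2*r + 2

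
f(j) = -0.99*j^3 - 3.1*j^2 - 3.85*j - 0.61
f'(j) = -2.97*j^2 - 6.2*j - 3.85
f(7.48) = -617.18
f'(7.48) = -216.40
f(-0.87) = 1.05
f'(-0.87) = -0.70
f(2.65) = -51.01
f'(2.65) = -41.14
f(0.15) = -1.26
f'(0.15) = -4.85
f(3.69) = -106.77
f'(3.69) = -67.17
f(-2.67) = 6.41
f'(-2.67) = -8.47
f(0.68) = -4.97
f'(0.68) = -9.44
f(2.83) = -58.77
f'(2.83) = -45.18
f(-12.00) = 1309.91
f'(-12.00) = -357.13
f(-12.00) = 1309.91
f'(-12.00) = -357.13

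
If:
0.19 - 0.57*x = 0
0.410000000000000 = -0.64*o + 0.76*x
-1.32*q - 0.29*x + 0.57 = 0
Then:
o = -0.24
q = 0.36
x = 0.33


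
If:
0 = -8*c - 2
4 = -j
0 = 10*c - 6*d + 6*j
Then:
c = -1/4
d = -53/12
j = -4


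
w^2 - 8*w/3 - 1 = (w - 3)*(w + 1/3)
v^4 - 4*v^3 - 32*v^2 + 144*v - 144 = (v - 6)*(v - 2)^2*(v + 6)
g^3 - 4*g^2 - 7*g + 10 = (g - 5)*(g - 1)*(g + 2)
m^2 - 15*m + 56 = (m - 8)*(m - 7)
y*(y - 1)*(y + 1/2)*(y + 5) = y^4 + 9*y^3/2 - 3*y^2 - 5*y/2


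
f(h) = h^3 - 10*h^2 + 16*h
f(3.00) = -15.00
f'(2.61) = -15.76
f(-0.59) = -13.13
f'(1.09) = -2.24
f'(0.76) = 2.53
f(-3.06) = -171.25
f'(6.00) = 4.00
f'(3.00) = -17.00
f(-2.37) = -107.40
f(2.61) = -8.58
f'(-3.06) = 105.29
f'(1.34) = -5.41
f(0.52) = 5.76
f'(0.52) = 6.41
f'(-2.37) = 80.25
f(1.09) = 6.85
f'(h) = 3*h^2 - 20*h + 16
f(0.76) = 6.82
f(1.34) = 5.89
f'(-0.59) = 28.84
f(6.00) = -48.00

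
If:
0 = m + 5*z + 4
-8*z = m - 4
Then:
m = -52/3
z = 8/3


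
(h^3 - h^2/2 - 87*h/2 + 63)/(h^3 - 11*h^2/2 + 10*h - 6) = (h^2 + h - 42)/(h^2 - 4*h + 4)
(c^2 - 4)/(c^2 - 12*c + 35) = (c^2 - 4)/(c^2 - 12*c + 35)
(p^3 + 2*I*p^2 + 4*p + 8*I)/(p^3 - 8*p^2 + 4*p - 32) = (p + 2*I)/(p - 8)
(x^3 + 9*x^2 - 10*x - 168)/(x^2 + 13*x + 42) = x - 4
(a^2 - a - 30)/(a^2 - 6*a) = (a + 5)/a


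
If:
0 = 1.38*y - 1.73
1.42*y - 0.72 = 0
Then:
No Solution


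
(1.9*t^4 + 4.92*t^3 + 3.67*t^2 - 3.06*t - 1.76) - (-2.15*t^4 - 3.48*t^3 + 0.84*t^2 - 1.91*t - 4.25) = 4.05*t^4 + 8.4*t^3 + 2.83*t^2 - 1.15*t + 2.49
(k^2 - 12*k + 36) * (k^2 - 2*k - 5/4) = k^4 - 14*k^3 + 235*k^2/4 - 57*k - 45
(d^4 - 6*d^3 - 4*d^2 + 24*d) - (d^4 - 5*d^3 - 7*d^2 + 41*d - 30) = -d^3 + 3*d^2 - 17*d + 30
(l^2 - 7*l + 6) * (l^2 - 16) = l^4 - 7*l^3 - 10*l^2 + 112*l - 96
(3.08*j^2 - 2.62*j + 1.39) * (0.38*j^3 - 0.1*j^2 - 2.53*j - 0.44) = 1.1704*j^5 - 1.3036*j^4 - 7.0022*j^3 + 5.1344*j^2 - 2.3639*j - 0.6116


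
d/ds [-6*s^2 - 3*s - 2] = -12*s - 3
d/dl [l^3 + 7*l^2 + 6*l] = 3*l^2 + 14*l + 6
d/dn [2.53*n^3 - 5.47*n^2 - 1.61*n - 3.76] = 7.59*n^2 - 10.94*n - 1.61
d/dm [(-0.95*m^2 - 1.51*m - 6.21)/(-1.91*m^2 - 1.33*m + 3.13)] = (-1.6206*m^2 - 29.6692*m - 12.9856)/(3.6481*m^4 + 5.0806*m^3 - 10.1877*m^2 - 8.3258*m + 9.7969)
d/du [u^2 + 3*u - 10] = 2*u + 3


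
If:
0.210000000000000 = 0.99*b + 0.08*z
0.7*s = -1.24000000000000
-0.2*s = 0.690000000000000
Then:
No Solution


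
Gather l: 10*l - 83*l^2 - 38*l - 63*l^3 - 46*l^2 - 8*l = -63*l^3 - 129*l^2 - 36*l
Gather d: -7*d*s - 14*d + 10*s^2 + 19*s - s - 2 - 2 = d*(-7*s - 14) + 10*s^2 + 18*s - 4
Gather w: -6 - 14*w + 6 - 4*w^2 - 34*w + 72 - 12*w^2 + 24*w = -16*w^2 - 24*w + 72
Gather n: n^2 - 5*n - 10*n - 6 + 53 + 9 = n^2 - 15*n + 56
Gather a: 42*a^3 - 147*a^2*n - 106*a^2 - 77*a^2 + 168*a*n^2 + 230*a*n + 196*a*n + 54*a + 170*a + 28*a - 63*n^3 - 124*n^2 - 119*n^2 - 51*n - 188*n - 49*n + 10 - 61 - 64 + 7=42*a^3 + a^2*(-147*n - 183) + a*(168*n^2 + 426*n + 252) - 63*n^3 - 243*n^2 - 288*n - 108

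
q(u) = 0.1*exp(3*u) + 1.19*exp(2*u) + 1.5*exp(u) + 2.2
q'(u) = 0.3*exp(3*u) + 2.38*exp(2*u) + 1.5*exp(u)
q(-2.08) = 2.41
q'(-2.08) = 0.23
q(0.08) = 5.35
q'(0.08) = 4.80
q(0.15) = 5.71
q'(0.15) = 5.43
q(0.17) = 5.82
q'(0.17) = 5.62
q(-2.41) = 2.34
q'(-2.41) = 0.15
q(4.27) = 42782.52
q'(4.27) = 122039.14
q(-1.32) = 2.69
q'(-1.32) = 0.58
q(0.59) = 9.37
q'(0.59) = 12.21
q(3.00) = 1322.72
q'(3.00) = 3421.21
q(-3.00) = 2.28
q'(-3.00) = 0.08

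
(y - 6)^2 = y^2 - 12*y + 36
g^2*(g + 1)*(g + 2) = g^4 + 3*g^3 + 2*g^2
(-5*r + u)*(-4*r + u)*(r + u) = 20*r^3 + 11*r^2*u - 8*r*u^2 + u^3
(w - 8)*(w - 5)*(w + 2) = w^3 - 11*w^2 + 14*w + 80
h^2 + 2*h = h*(h + 2)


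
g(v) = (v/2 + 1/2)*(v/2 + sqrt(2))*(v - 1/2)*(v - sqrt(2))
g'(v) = (v/2 + 1/2)*(v/2 + sqrt(2))*(v - 1/2) + (v/2 + 1/2)*(v/2 + sqrt(2))*(v - sqrt(2)) + (v/2 + 1/2)*(v - 1/2)*(v - sqrt(2))/2 + (v/2 + sqrt(2))*(v - 1/2)*(v - sqrt(2))/2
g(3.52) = 45.62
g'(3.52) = 54.05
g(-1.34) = -0.64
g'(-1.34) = 2.04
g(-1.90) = -1.66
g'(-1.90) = 1.25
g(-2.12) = -1.84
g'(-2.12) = 0.27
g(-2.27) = -1.81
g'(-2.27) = -0.67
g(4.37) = 110.54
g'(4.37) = 101.91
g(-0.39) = 0.60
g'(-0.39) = 0.22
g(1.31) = -0.20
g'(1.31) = 1.55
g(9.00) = 1906.72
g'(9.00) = 827.54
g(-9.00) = 1221.17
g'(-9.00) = -596.32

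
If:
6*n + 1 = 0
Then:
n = -1/6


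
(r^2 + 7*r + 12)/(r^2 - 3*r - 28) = (r + 3)/(r - 7)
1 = 1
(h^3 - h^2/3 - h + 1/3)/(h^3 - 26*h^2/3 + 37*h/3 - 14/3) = (3*h^2 + 2*h - 1)/(3*h^2 - 23*h + 14)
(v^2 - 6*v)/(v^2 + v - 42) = v/(v + 7)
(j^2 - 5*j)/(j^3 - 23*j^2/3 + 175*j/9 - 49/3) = 9*j*(j - 5)/(9*j^3 - 69*j^2 + 175*j - 147)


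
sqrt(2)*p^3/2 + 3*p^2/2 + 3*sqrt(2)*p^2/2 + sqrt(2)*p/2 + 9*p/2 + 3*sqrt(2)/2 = (p + 3)*(p + sqrt(2))*(sqrt(2)*p/2 + 1/2)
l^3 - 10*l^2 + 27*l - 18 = (l - 6)*(l - 3)*(l - 1)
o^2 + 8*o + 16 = (o + 4)^2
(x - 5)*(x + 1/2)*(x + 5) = x^3 + x^2/2 - 25*x - 25/2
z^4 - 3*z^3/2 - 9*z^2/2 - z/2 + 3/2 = (z - 3)*(z - 1/2)*(z + 1)^2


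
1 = 1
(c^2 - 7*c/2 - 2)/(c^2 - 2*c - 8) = (c + 1/2)/(c + 2)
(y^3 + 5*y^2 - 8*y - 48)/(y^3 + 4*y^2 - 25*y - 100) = (y^2 + y - 12)/(y^2 - 25)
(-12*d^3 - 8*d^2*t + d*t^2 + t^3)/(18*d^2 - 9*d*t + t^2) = (4*d^2 + 4*d*t + t^2)/(-6*d + t)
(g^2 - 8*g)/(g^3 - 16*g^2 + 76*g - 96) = g/(g^2 - 8*g + 12)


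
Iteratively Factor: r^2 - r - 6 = (r + 2)*(r - 3)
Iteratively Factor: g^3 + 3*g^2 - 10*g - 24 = (g - 3)*(g^2 + 6*g + 8) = (g - 3)*(g + 4)*(g + 2)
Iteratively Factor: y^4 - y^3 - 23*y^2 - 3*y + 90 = (y - 2)*(y^3 + y^2 - 21*y - 45) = (y - 5)*(y - 2)*(y^2 + 6*y + 9) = (y - 5)*(y - 2)*(y + 3)*(y + 3)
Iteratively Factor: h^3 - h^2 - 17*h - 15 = (h - 5)*(h^2 + 4*h + 3) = (h - 5)*(h + 3)*(h + 1)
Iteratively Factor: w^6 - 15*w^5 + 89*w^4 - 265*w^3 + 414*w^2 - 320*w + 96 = (w - 1)*(w^5 - 14*w^4 + 75*w^3 - 190*w^2 + 224*w - 96) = (w - 4)*(w - 1)*(w^4 - 10*w^3 + 35*w^2 - 50*w + 24) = (w - 4)*(w - 2)*(w - 1)*(w^3 - 8*w^2 + 19*w - 12) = (w - 4)^2*(w - 2)*(w - 1)*(w^2 - 4*w + 3) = (w - 4)^2*(w - 3)*(w - 2)*(w - 1)*(w - 1)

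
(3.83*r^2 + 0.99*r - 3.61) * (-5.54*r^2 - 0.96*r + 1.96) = -21.2182*r^4 - 9.1614*r^3 + 26.5558*r^2 + 5.406*r - 7.0756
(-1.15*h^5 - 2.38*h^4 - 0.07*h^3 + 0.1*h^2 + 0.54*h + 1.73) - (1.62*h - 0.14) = -1.15*h^5 - 2.38*h^4 - 0.07*h^3 + 0.1*h^2 - 1.08*h + 1.87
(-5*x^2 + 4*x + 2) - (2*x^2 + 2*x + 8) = -7*x^2 + 2*x - 6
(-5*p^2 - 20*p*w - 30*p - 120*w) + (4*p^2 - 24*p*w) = -p^2 - 44*p*w - 30*p - 120*w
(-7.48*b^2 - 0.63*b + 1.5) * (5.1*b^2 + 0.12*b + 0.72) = -38.148*b^4 - 4.1106*b^3 + 2.1888*b^2 - 0.2736*b + 1.08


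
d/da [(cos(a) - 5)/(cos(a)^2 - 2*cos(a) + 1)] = (cos(a) - 9)*sin(a)/(cos(a) - 1)^3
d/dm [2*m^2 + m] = 4*m + 1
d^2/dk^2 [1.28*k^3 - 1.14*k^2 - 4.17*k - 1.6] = 7.68*k - 2.28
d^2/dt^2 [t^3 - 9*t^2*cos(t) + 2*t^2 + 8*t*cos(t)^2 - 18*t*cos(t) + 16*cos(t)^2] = 9*t^2*cos(t) + 36*t*sin(t) + 18*t*cos(t) - 16*t*cos(2*t) + 6*t + 36*sin(t) - 16*sin(2*t) - 18*cos(t) - 32*cos(2*t) + 4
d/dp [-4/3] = 0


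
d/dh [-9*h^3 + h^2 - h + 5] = -27*h^2 + 2*h - 1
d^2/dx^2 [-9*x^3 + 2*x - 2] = -54*x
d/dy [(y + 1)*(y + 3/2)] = 2*y + 5/2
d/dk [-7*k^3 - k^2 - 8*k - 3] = -21*k^2 - 2*k - 8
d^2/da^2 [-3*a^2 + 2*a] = -6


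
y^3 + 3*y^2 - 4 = (y - 1)*(y + 2)^2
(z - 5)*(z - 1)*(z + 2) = z^3 - 4*z^2 - 7*z + 10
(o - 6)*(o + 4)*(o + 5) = o^3 + 3*o^2 - 34*o - 120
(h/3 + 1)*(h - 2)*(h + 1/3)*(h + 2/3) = h^4/3 + 2*h^3/3 - 43*h^2/27 - 52*h/27 - 4/9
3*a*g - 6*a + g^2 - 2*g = (3*a + g)*(g - 2)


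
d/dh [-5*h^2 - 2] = -10*h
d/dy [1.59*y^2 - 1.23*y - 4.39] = 3.18*y - 1.23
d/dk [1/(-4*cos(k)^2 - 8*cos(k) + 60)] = -(cos(k) + 1)*sin(k)/(2*(cos(k)^2 + 2*cos(k) - 15)^2)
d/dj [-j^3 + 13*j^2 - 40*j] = -3*j^2 + 26*j - 40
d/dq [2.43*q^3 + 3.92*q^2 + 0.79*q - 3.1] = 7.29*q^2 + 7.84*q + 0.79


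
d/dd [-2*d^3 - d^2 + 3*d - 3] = -6*d^2 - 2*d + 3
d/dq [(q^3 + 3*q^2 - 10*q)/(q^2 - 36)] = (q^4 - 98*q^2 - 216*q + 360)/(q^4 - 72*q^2 + 1296)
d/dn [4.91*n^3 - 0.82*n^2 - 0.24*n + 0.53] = 14.73*n^2 - 1.64*n - 0.24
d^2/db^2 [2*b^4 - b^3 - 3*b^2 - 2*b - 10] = 24*b^2 - 6*b - 6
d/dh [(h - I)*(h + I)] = 2*h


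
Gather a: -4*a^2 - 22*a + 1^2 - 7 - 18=-4*a^2 - 22*a - 24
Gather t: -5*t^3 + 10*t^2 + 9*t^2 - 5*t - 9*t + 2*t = -5*t^3 + 19*t^2 - 12*t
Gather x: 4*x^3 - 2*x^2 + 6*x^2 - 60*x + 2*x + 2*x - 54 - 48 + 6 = 4*x^3 + 4*x^2 - 56*x - 96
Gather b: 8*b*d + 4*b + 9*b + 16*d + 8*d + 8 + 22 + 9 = b*(8*d + 13) + 24*d + 39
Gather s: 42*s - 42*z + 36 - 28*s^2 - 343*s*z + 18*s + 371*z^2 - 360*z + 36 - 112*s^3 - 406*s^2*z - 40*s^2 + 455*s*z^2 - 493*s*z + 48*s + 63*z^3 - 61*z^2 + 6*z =-112*s^3 + s^2*(-406*z - 68) + s*(455*z^2 - 836*z + 108) + 63*z^3 + 310*z^2 - 396*z + 72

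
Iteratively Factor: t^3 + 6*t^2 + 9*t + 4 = (t + 1)*(t^2 + 5*t + 4) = (t + 1)*(t + 4)*(t + 1)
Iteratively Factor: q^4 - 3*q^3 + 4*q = (q)*(q^3 - 3*q^2 + 4) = q*(q + 1)*(q^2 - 4*q + 4) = q*(q - 2)*(q + 1)*(q - 2)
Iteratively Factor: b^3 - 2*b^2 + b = (b - 1)*(b^2 - b) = b*(b - 1)*(b - 1)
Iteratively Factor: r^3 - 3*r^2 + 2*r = (r - 2)*(r^2 - r) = r*(r - 2)*(r - 1)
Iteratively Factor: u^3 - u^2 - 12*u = (u + 3)*(u^2 - 4*u) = (u - 4)*(u + 3)*(u)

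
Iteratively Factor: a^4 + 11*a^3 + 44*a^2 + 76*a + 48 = (a + 2)*(a^3 + 9*a^2 + 26*a + 24) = (a + 2)*(a + 3)*(a^2 + 6*a + 8) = (a + 2)*(a + 3)*(a + 4)*(a + 2)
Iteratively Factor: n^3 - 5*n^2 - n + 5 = (n + 1)*(n^2 - 6*n + 5) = (n - 5)*(n + 1)*(n - 1)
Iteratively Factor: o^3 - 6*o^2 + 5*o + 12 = (o - 3)*(o^2 - 3*o - 4) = (o - 4)*(o - 3)*(o + 1)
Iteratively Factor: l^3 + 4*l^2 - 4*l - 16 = (l + 4)*(l^2 - 4) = (l - 2)*(l + 4)*(l + 2)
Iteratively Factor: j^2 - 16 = (j - 4)*(j + 4)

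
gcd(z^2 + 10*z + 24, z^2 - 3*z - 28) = z + 4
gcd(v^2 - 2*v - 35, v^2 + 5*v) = v + 5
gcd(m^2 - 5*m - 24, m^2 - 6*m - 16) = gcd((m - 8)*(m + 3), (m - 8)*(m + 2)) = m - 8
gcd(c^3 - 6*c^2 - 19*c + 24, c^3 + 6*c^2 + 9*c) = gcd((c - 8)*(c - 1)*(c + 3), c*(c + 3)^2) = c + 3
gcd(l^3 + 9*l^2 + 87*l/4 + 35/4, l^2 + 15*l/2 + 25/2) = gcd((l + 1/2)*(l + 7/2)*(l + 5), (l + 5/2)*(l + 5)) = l + 5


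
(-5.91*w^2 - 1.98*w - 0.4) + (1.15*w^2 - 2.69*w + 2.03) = -4.76*w^2 - 4.67*w + 1.63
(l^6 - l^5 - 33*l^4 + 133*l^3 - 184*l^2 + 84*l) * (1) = l^6 - l^5 - 33*l^4 + 133*l^3 - 184*l^2 + 84*l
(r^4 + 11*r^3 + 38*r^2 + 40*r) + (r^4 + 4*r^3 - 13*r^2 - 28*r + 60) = 2*r^4 + 15*r^3 + 25*r^2 + 12*r + 60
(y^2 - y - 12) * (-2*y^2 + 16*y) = -2*y^4 + 18*y^3 + 8*y^2 - 192*y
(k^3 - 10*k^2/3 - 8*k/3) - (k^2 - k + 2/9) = k^3 - 13*k^2/3 - 5*k/3 - 2/9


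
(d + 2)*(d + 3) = d^2 + 5*d + 6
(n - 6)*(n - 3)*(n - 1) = n^3 - 10*n^2 + 27*n - 18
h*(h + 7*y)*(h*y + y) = h^3*y + 7*h^2*y^2 + h^2*y + 7*h*y^2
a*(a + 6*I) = a^2 + 6*I*a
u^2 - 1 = (u - 1)*(u + 1)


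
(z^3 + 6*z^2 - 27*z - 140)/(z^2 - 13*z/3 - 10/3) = 3*(z^2 + 11*z + 28)/(3*z + 2)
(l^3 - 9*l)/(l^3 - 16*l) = (l^2 - 9)/(l^2 - 16)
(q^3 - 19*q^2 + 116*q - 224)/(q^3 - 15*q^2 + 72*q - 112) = (q - 8)/(q - 4)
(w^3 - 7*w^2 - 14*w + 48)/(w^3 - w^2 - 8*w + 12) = (w - 8)/(w - 2)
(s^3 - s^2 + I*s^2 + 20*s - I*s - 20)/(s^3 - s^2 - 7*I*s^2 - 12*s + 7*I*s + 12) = (s + 5*I)/(s - 3*I)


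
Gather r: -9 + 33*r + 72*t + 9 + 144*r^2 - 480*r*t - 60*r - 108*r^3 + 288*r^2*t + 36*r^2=-108*r^3 + r^2*(288*t + 180) + r*(-480*t - 27) + 72*t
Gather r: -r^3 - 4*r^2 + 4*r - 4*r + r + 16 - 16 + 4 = -r^3 - 4*r^2 + r + 4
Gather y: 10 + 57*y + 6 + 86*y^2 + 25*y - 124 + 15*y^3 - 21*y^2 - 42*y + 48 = 15*y^3 + 65*y^2 + 40*y - 60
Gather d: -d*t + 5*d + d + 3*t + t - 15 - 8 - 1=d*(6 - t) + 4*t - 24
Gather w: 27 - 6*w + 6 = 33 - 6*w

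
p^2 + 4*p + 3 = (p + 1)*(p + 3)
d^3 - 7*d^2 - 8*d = d*(d - 8)*(d + 1)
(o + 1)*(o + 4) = o^2 + 5*o + 4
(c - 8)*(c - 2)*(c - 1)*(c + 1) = c^4 - 10*c^3 + 15*c^2 + 10*c - 16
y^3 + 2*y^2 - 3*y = y*(y - 1)*(y + 3)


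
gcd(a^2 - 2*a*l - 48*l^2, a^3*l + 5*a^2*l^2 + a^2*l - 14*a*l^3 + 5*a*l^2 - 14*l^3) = 1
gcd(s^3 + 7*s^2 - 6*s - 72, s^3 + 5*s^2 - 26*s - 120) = s^2 + 10*s + 24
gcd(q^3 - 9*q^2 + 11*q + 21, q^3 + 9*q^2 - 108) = q - 3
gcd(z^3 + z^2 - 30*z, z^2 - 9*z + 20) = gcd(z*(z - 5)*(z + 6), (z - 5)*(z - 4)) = z - 5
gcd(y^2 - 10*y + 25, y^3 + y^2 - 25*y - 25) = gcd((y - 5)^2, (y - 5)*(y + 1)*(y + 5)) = y - 5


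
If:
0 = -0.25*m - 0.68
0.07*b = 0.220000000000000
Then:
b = 3.14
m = -2.72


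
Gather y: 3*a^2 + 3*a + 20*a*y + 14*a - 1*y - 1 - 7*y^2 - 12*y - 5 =3*a^2 + 17*a - 7*y^2 + y*(20*a - 13) - 6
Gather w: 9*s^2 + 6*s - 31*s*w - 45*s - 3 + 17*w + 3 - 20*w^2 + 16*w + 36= 9*s^2 - 39*s - 20*w^2 + w*(33 - 31*s) + 36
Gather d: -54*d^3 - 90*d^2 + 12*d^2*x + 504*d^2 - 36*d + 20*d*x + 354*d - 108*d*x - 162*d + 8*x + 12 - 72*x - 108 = -54*d^3 + d^2*(12*x + 414) + d*(156 - 88*x) - 64*x - 96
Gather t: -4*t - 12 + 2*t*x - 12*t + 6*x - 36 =t*(2*x - 16) + 6*x - 48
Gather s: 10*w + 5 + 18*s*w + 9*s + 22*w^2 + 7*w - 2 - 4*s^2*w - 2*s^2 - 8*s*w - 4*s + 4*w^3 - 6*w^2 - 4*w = s^2*(-4*w - 2) + s*(10*w + 5) + 4*w^3 + 16*w^2 + 13*w + 3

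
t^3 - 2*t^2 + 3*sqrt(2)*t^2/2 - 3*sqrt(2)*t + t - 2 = (t - 2)*(t + sqrt(2)/2)*(t + sqrt(2))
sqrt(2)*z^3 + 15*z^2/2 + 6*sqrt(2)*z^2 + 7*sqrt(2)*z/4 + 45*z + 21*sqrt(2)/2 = (z + 6)*(z + 7*sqrt(2)/2)*(sqrt(2)*z + 1/2)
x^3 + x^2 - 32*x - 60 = (x - 6)*(x + 2)*(x + 5)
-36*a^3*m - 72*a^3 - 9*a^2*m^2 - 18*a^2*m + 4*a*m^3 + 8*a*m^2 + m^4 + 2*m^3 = (-3*a + m)*(3*a + m)*(4*a + m)*(m + 2)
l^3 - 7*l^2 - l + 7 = (l - 7)*(l - 1)*(l + 1)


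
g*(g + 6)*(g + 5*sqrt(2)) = g^3 + 6*g^2 + 5*sqrt(2)*g^2 + 30*sqrt(2)*g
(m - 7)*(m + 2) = m^2 - 5*m - 14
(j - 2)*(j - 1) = j^2 - 3*j + 2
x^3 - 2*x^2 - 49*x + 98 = (x - 7)*(x - 2)*(x + 7)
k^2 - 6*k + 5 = (k - 5)*(k - 1)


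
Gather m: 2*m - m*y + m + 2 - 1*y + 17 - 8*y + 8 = m*(3 - y) - 9*y + 27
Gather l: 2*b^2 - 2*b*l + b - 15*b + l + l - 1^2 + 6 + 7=2*b^2 - 14*b + l*(2 - 2*b) + 12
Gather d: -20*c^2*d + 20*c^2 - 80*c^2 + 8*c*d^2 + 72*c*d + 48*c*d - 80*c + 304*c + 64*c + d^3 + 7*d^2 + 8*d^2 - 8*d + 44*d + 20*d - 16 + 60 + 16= -60*c^2 + 288*c + d^3 + d^2*(8*c + 15) + d*(-20*c^2 + 120*c + 56) + 60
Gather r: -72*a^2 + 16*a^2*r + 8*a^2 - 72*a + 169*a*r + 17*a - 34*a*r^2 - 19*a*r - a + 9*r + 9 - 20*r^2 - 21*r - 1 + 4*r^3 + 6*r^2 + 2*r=-64*a^2 - 56*a + 4*r^3 + r^2*(-34*a - 14) + r*(16*a^2 + 150*a - 10) + 8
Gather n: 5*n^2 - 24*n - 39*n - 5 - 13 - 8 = 5*n^2 - 63*n - 26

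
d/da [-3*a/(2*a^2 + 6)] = 3*(a^2 - 3)/(2*(a^2 + 3)^2)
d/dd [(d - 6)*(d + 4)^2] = (d + 4)*(3*d - 8)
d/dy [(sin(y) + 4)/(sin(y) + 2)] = -2*cos(y)/(sin(y) + 2)^2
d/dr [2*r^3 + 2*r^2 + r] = 6*r^2 + 4*r + 1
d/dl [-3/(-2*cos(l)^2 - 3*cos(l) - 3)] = 3*(4*cos(l) + 3)*sin(l)/(3*cos(l) + cos(2*l) + 4)^2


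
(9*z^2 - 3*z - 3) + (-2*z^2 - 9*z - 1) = 7*z^2 - 12*z - 4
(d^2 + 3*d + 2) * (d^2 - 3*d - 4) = d^4 - 11*d^2 - 18*d - 8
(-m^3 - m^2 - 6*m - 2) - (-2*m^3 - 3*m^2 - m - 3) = m^3 + 2*m^2 - 5*m + 1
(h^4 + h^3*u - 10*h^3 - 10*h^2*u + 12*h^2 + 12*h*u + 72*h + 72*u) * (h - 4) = h^5 + h^4*u - 14*h^4 - 14*h^3*u + 52*h^3 + 52*h^2*u + 24*h^2 + 24*h*u - 288*h - 288*u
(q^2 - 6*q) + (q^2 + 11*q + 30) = 2*q^2 + 5*q + 30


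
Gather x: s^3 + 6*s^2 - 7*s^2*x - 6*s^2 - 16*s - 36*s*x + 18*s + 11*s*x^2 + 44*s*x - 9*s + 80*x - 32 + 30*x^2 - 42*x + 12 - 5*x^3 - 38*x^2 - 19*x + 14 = s^3 - 7*s - 5*x^3 + x^2*(11*s - 8) + x*(-7*s^2 + 8*s + 19) - 6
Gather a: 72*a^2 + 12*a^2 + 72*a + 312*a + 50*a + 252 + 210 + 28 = 84*a^2 + 434*a + 490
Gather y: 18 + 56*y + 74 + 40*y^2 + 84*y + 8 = 40*y^2 + 140*y + 100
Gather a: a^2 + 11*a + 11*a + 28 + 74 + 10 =a^2 + 22*a + 112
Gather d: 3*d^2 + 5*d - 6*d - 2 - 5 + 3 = 3*d^2 - d - 4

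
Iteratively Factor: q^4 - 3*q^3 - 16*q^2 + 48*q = (q)*(q^3 - 3*q^2 - 16*q + 48) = q*(q - 3)*(q^2 - 16) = q*(q - 3)*(q + 4)*(q - 4)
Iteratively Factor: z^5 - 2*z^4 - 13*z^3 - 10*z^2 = (z)*(z^4 - 2*z^3 - 13*z^2 - 10*z) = z^2*(z^3 - 2*z^2 - 13*z - 10) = z^2*(z + 1)*(z^2 - 3*z - 10) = z^2*(z - 5)*(z + 1)*(z + 2)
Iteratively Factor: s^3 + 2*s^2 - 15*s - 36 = (s - 4)*(s^2 + 6*s + 9) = (s - 4)*(s + 3)*(s + 3)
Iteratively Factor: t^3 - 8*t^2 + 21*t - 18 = (t - 3)*(t^2 - 5*t + 6) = (t - 3)^2*(t - 2)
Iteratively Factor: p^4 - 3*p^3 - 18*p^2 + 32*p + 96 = (p + 2)*(p^3 - 5*p^2 - 8*p + 48) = (p + 2)*(p + 3)*(p^2 - 8*p + 16) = (p - 4)*(p + 2)*(p + 3)*(p - 4)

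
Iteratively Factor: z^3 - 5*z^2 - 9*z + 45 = (z + 3)*(z^2 - 8*z + 15) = (z - 3)*(z + 3)*(z - 5)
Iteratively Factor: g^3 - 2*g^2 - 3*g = (g + 1)*(g^2 - 3*g) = (g - 3)*(g + 1)*(g)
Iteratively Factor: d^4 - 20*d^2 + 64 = (d - 2)*(d^3 + 2*d^2 - 16*d - 32) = (d - 2)*(d + 2)*(d^2 - 16) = (d - 2)*(d + 2)*(d + 4)*(d - 4)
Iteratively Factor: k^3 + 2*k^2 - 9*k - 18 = (k - 3)*(k^2 + 5*k + 6) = (k - 3)*(k + 3)*(k + 2)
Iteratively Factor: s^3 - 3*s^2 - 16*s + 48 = (s - 4)*(s^2 + s - 12) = (s - 4)*(s + 4)*(s - 3)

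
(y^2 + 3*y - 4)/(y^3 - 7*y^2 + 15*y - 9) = (y + 4)/(y^2 - 6*y + 9)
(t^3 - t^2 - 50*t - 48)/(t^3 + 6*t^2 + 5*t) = (t^2 - 2*t - 48)/(t*(t + 5))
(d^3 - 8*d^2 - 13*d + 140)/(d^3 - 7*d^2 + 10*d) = (d^2 - 3*d - 28)/(d*(d - 2))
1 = 1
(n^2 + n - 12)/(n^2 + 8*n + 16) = (n - 3)/(n + 4)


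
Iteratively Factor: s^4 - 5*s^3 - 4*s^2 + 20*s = (s - 5)*(s^3 - 4*s) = s*(s - 5)*(s^2 - 4) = s*(s - 5)*(s - 2)*(s + 2)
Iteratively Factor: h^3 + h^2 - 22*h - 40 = (h + 2)*(h^2 - h - 20) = (h - 5)*(h + 2)*(h + 4)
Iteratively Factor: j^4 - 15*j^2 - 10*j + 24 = (j - 1)*(j^3 + j^2 - 14*j - 24) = (j - 1)*(j + 3)*(j^2 - 2*j - 8) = (j - 1)*(j + 2)*(j + 3)*(j - 4)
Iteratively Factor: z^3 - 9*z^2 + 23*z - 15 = (z - 3)*(z^2 - 6*z + 5) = (z - 3)*(z - 1)*(z - 5)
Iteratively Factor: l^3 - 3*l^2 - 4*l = (l - 4)*(l^2 + l) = l*(l - 4)*(l + 1)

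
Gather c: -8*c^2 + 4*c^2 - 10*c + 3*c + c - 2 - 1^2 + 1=-4*c^2 - 6*c - 2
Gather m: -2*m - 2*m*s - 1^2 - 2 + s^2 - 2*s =m*(-2*s - 2) + s^2 - 2*s - 3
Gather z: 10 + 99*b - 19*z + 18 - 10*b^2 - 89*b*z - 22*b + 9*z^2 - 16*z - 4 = -10*b^2 + 77*b + 9*z^2 + z*(-89*b - 35) + 24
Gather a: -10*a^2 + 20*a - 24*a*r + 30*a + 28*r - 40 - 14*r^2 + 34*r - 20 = -10*a^2 + a*(50 - 24*r) - 14*r^2 + 62*r - 60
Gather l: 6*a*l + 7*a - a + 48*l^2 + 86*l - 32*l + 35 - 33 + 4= 6*a + 48*l^2 + l*(6*a + 54) + 6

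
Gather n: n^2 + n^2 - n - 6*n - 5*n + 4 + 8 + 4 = 2*n^2 - 12*n + 16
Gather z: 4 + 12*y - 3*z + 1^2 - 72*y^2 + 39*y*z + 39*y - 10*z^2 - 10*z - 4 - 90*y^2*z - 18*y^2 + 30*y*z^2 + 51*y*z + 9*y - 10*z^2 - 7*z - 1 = -90*y^2 + 60*y + z^2*(30*y - 20) + z*(-90*y^2 + 90*y - 20)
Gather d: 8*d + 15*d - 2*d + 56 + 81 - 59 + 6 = 21*d + 84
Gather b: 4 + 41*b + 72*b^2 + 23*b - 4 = 72*b^2 + 64*b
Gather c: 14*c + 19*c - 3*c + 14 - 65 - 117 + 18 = 30*c - 150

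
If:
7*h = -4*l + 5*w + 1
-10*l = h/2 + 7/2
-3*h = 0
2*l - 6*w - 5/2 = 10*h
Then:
No Solution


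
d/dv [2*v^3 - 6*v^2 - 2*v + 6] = 6*v^2 - 12*v - 2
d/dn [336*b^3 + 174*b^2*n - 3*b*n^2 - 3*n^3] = 174*b^2 - 6*b*n - 9*n^2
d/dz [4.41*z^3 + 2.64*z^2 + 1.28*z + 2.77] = 13.23*z^2 + 5.28*z + 1.28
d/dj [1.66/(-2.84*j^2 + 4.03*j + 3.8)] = (9.4288*j - 6.6898)/(-2.84*j^2 + 4.03*j + 3.8)^2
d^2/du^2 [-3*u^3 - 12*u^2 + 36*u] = -18*u - 24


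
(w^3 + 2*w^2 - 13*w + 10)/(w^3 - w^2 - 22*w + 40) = (w - 1)/(w - 4)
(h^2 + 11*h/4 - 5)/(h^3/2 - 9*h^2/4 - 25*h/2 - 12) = (-4*h^2 - 11*h + 20)/(-2*h^3 + 9*h^2 + 50*h + 48)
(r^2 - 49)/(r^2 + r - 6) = (r^2 - 49)/(r^2 + r - 6)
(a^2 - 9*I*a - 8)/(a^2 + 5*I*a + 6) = (a - 8*I)/(a + 6*I)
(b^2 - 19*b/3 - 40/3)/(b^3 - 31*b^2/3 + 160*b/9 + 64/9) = 3*(3*b + 5)/(9*b^2 - 21*b - 8)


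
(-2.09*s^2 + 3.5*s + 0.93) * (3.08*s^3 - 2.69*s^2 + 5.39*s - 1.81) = -6.4372*s^5 + 16.4021*s^4 - 17.8157*s^3 + 20.1462*s^2 - 1.3223*s - 1.6833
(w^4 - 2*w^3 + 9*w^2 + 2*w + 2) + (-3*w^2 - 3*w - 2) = w^4 - 2*w^3 + 6*w^2 - w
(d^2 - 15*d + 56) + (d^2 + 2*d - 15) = 2*d^2 - 13*d + 41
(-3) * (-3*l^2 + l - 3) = 9*l^2 - 3*l + 9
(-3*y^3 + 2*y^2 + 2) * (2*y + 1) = -6*y^4 + y^3 + 2*y^2 + 4*y + 2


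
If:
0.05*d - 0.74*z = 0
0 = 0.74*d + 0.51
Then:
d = -0.69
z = -0.05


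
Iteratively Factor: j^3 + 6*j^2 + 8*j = (j + 2)*(j^2 + 4*j) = j*(j + 2)*(j + 4)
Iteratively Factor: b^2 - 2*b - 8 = (b - 4)*(b + 2)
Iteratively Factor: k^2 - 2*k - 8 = (k - 4)*(k + 2)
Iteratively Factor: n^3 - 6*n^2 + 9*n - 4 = (n - 1)*(n^2 - 5*n + 4) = (n - 1)^2*(n - 4)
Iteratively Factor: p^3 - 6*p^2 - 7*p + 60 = (p - 5)*(p^2 - p - 12) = (p - 5)*(p + 3)*(p - 4)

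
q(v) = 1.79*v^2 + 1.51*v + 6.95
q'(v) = 3.58*v + 1.51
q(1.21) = 11.40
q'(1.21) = 5.84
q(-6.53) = 73.42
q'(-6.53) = -21.87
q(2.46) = 21.50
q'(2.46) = 10.32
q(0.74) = 9.05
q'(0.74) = 4.16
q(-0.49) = 6.64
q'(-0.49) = -0.24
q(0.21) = 7.35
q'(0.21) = 2.26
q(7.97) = 132.69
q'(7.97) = 30.04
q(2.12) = 18.20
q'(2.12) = 9.10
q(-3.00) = 18.53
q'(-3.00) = -9.23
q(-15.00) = 387.05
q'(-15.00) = -52.19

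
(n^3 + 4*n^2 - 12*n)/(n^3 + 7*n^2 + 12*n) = (n^2 + 4*n - 12)/(n^2 + 7*n + 12)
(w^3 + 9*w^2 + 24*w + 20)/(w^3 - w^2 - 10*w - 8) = (w^2 + 7*w + 10)/(w^2 - 3*w - 4)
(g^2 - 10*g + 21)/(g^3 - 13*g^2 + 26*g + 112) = (g - 3)/(g^2 - 6*g - 16)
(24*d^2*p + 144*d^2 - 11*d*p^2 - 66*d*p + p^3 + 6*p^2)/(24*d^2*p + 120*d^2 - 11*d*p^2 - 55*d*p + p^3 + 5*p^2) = (p + 6)/(p + 5)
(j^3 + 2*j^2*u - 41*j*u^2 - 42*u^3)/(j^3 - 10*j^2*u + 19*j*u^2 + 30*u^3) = (-j - 7*u)/(-j + 5*u)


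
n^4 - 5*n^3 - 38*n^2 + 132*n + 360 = (n - 6)^2*(n + 2)*(n + 5)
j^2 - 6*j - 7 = (j - 7)*(j + 1)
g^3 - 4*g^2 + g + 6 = (g - 3)*(g - 2)*(g + 1)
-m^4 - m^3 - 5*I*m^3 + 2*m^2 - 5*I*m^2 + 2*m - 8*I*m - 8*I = (m + 2*I)*(m + 4*I)*(I*m + 1)*(I*m + I)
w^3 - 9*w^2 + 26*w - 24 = (w - 4)*(w - 3)*(w - 2)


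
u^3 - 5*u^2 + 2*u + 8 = (u - 4)*(u - 2)*(u + 1)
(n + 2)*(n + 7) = n^2 + 9*n + 14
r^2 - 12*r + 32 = (r - 8)*(r - 4)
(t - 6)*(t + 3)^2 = t^3 - 27*t - 54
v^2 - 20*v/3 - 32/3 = (v - 8)*(v + 4/3)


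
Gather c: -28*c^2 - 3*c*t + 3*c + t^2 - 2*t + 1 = -28*c^2 + c*(3 - 3*t) + t^2 - 2*t + 1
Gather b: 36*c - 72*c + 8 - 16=-36*c - 8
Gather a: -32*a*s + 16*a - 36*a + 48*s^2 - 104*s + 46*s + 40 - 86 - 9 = a*(-32*s - 20) + 48*s^2 - 58*s - 55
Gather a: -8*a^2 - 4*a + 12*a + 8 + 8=-8*a^2 + 8*a + 16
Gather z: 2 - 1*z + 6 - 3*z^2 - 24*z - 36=-3*z^2 - 25*z - 28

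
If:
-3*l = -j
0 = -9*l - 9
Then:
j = -3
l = -1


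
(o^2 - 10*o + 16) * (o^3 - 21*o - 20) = o^5 - 10*o^4 - 5*o^3 + 190*o^2 - 136*o - 320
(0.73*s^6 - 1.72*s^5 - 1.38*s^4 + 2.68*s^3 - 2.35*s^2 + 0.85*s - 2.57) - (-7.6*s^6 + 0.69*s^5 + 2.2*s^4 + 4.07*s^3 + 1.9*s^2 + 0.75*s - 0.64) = 8.33*s^6 - 2.41*s^5 - 3.58*s^4 - 1.39*s^3 - 4.25*s^2 + 0.1*s - 1.93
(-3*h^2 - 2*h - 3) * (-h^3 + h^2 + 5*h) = 3*h^5 - h^4 - 14*h^3 - 13*h^2 - 15*h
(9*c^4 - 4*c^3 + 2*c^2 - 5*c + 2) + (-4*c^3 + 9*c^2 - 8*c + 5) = 9*c^4 - 8*c^3 + 11*c^2 - 13*c + 7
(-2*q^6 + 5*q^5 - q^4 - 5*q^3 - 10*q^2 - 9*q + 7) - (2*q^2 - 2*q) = -2*q^6 + 5*q^5 - q^4 - 5*q^3 - 12*q^2 - 7*q + 7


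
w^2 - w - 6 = (w - 3)*(w + 2)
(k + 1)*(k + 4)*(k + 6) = k^3 + 11*k^2 + 34*k + 24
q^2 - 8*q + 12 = (q - 6)*(q - 2)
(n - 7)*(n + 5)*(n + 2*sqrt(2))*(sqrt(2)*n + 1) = sqrt(2)*n^4 - 2*sqrt(2)*n^3 + 5*n^3 - 33*sqrt(2)*n^2 - 10*n^2 - 175*n - 4*sqrt(2)*n - 70*sqrt(2)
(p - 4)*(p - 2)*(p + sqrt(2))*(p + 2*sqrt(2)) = p^4 - 6*p^3 + 3*sqrt(2)*p^3 - 18*sqrt(2)*p^2 + 12*p^2 - 24*p + 24*sqrt(2)*p + 32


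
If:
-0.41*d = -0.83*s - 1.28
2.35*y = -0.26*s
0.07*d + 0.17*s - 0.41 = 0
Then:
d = 4.37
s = 0.61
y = -0.07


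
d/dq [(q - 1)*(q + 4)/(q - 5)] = (q^2 - 10*q - 11)/(q^2 - 10*q + 25)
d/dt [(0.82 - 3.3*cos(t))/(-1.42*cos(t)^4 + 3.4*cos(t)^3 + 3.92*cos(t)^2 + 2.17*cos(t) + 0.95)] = (14.058*cos(t)^4 - 27.0976*cos(t)^3 - 4.572*cos(t)^2 + 6.4288*cos(t) + 4.9144)*sin(t)/(2.0164*cos(t)^8 - 9.656*cos(t)^7 + 0.427199999999999*cos(t)^6 + 20.4932*cos(t)^5 + 27.4244*cos(t)^4 + 23.4728*cos(t)^3 + 12.1569*cos(t)^2 + 4.123*cos(t) + 0.9025)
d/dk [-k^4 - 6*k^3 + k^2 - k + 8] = -4*k^3 - 18*k^2 + 2*k - 1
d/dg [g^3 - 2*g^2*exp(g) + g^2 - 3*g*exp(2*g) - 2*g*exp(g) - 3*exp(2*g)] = -2*g^2*exp(g) + 3*g^2 - 6*g*exp(2*g) - 6*g*exp(g) + 2*g - 9*exp(2*g) - 2*exp(g)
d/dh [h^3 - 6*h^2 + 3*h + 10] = 3*h^2 - 12*h + 3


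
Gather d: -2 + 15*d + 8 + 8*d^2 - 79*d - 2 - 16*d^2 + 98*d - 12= -8*d^2 + 34*d - 8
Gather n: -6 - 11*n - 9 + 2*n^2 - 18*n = 2*n^2 - 29*n - 15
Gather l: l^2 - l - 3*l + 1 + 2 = l^2 - 4*l + 3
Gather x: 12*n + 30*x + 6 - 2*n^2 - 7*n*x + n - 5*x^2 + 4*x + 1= -2*n^2 + 13*n - 5*x^2 + x*(34 - 7*n) + 7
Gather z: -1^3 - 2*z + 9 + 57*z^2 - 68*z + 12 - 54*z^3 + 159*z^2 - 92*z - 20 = -54*z^3 + 216*z^2 - 162*z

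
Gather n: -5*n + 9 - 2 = 7 - 5*n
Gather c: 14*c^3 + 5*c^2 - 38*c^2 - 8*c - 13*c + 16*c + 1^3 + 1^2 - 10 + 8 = 14*c^3 - 33*c^2 - 5*c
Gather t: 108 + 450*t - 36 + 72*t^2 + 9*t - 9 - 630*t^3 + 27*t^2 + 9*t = -630*t^3 + 99*t^2 + 468*t + 63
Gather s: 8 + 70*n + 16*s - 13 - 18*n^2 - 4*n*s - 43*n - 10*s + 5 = -18*n^2 + 27*n + s*(6 - 4*n)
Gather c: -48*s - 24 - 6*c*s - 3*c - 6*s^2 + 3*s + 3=c*(-6*s - 3) - 6*s^2 - 45*s - 21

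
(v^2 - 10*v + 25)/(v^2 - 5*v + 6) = (v^2 - 10*v + 25)/(v^2 - 5*v + 6)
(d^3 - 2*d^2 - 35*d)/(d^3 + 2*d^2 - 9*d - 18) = d*(d^2 - 2*d - 35)/(d^3 + 2*d^2 - 9*d - 18)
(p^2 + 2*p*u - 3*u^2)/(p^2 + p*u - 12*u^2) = (p^2 + 2*p*u - 3*u^2)/(p^2 + p*u - 12*u^2)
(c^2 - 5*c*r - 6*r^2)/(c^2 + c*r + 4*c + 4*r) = (c - 6*r)/(c + 4)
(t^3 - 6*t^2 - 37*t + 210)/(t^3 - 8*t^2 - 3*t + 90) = (t^2 - t - 42)/(t^2 - 3*t - 18)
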